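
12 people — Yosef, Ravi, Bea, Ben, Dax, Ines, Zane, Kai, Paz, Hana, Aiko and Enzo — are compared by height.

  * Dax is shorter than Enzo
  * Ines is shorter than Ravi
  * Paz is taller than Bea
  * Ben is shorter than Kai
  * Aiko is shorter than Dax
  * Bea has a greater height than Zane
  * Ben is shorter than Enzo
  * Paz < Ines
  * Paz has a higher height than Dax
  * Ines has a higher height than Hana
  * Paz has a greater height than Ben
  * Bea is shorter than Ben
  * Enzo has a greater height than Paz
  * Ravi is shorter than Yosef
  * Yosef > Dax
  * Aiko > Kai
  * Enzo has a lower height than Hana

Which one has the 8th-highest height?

Aiko

Chaining the given pairs: Zane < Bea < Ben < Kai < Aiko < Dax < Paz < Enzo < Hana < Ines < Ravi < Yosef.
The 8th largest is Aiko.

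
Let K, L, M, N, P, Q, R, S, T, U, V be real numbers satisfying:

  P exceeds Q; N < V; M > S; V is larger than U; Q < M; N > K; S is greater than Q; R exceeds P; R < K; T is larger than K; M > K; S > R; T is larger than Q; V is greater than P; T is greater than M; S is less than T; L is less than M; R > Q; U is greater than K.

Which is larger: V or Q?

V

Following the relations from Q: Q < P < R < K < U < V.
So Q < V; V is the larger of the two.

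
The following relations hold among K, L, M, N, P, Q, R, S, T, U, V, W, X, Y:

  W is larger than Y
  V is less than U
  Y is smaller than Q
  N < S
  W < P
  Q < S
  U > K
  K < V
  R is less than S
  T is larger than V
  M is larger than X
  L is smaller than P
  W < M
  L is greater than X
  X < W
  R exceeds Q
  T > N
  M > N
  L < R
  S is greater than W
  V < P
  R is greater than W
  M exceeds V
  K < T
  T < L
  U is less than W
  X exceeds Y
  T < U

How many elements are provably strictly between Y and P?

Chaining upward from Y reaches: X, L, Q, W, M, R, S.
Chaining downward from P reaches: K, N, X, V, T, U, L, W.
Strictly between Y and P are those in both lists: X, L, W — 3 elements.

3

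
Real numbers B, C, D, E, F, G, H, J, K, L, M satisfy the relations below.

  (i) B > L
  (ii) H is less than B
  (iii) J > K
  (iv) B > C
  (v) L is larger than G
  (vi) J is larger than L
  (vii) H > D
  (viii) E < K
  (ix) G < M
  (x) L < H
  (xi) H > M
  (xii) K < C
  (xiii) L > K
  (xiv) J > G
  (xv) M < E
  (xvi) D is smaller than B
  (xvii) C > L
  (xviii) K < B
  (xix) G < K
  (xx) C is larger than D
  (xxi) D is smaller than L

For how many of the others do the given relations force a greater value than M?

Directly above M: E, H.
One step further: K, B (4 so far).
One step further: L, C, J (7 so far).
No other element is forced above M by the given relations, so the count is 7.

7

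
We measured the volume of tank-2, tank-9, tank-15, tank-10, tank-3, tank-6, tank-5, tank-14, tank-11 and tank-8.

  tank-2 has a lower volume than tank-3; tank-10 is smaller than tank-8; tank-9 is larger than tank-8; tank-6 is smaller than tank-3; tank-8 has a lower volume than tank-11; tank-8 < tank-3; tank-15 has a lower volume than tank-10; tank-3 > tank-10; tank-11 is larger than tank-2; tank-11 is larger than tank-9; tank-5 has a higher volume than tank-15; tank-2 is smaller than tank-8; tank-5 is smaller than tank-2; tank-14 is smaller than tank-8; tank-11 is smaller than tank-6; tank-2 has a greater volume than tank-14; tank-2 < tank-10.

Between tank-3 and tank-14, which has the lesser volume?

tank-14

tank-14 < tank-2 and tank-2 < tank-10 give tank-14 < tank-10.
With tank-10 < tank-8: tank-14 < tank-2 < tank-10 < tank-8.
Then tank-8 < tank-11 extends the chain to tank-11.
Then tank-11 < tank-6 extends the chain to tank-6.
With tank-6 < tank-3: tank-14 < tank-2 < tank-10 < tank-8 < tank-11 < tank-6 < tank-3.
So tank-14 < tank-3; tank-14 is the smaller of the two.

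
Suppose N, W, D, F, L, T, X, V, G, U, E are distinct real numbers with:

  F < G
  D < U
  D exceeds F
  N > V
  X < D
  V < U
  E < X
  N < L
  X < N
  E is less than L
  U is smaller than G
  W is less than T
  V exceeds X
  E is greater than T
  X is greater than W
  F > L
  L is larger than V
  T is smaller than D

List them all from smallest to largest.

Each adjacent pair is fixed by a given relation: W < T; T < E; E < X; X < V; V < N; N < L; L < F; F < D; D < U; U < G. Chaining them end to end gives the full order.

W < T < E < X < V < N < L < F < D < U < G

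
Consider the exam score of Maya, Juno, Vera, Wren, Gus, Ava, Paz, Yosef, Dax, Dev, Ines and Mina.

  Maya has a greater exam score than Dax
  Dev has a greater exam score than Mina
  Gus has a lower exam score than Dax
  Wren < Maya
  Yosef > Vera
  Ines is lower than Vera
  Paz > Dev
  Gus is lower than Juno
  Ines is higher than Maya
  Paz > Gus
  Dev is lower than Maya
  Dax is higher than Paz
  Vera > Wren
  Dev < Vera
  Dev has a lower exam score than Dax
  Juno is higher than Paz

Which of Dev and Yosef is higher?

Dev < Paz and Paz < Dax give Dev < Dax.
With Dax < Maya: Dev < Paz < Dax < Maya.
Then Maya < Ines extends the chain to Ines.
With Ines < Vera: Dev < Paz < Dax < Maya < Ines < Vera.
Then Vera < Yosef extends the chain to Yosef.
So Dev < Yosef; Yosef is the higher of the two.

Yosef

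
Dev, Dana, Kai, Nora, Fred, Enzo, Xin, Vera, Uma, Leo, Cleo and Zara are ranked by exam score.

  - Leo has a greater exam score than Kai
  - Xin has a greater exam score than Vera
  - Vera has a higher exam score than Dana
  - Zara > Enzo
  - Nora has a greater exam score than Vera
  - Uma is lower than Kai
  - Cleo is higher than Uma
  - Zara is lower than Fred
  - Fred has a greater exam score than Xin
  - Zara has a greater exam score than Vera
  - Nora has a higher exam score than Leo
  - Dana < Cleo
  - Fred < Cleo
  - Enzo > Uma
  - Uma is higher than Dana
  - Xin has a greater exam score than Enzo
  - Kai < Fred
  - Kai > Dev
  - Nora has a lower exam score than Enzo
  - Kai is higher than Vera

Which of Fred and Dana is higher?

Fred

Dana < Vera < Kai < Leo < Nora < Enzo < Xin < Fred, by transitivity through Vera, Kai, Leo, Nora, Enzo, Xin.
So Dana < Fred; Fred is the higher of the two.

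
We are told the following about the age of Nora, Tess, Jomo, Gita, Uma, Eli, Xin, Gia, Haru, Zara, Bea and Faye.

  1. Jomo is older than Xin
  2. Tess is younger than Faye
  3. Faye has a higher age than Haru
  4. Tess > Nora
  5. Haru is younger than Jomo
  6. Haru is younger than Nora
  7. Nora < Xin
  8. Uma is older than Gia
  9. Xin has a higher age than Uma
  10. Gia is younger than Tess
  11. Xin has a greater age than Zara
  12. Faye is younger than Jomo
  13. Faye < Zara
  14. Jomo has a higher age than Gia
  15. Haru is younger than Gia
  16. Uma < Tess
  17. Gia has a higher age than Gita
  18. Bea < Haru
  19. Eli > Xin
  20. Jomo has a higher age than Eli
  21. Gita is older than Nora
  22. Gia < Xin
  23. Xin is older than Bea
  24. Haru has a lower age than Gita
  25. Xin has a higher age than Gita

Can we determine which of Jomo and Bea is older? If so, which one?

Jomo

The relevant relations are Bea < Haru; Haru < Nora; Nora < Gita; Gita < Gia; Gia < Uma; Uma < Tess; Tess < Faye; Faye < Zara; Zara < Xin; Xin < Eli; Eli < Jomo.
Chaining these gives Bea < Haru < Nora < Gita < Gia < Uma < Tess < Faye < Zara < Xin < Eli < Jomo.
So Jomo is older.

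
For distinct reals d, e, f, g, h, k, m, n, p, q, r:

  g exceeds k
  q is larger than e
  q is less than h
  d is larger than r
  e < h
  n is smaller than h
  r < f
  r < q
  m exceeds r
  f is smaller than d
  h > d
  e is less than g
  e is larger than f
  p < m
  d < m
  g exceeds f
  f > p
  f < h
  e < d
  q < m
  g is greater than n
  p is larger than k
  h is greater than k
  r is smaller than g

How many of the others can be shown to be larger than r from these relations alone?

7

From r the given relations immediately reach f, d, q, g, m.
From those, e, h — 7 in total.
No other element is forced above r by the given relations, so the count is 7.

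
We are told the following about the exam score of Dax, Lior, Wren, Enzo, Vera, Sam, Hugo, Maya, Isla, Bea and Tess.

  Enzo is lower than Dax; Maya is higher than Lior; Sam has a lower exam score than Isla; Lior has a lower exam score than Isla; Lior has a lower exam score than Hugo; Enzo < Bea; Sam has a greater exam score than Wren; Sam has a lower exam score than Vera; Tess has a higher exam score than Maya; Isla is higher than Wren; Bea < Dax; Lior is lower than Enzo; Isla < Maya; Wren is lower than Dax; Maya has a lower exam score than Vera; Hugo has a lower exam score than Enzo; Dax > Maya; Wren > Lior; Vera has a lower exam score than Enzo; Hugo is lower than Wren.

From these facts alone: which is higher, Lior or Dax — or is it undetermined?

Lior < Hugo and Hugo < Wren give Lior < Wren.
With Wren < Isla: Lior < Hugo < Wren < Isla.
Then Isla < Maya extends the chain to Maya.
With Maya < Vera: Lior < Hugo < Wren < Isla < Maya < Vera.
With Vera < Enzo: Lior < Hugo < Wren < Isla < Maya < Vera < Enzo.
Then Enzo < Bea extends the chain to Bea.
With Bea < Dax: Lior < Hugo < Wren < Isla < Maya < Vera < Enzo < Bea < Dax.
So Dax is higher.

Dax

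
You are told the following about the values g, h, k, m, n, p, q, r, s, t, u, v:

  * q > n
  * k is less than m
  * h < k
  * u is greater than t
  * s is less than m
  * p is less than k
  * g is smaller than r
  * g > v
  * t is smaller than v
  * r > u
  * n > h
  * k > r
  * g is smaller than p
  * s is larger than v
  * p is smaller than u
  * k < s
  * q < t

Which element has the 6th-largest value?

Chaining the given pairs: h < n < q < t < v < g < p < u < r < k < s < m.
The 6th largest is p.

p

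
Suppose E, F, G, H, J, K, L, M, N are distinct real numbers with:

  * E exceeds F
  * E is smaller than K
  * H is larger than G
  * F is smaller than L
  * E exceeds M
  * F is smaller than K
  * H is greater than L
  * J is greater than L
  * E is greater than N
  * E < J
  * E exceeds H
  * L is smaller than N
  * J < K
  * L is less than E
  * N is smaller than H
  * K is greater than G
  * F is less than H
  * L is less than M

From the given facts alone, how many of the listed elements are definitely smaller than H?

The elements the relations force below H are G, F, L, N — no chain reaches any other.
That is 4.

4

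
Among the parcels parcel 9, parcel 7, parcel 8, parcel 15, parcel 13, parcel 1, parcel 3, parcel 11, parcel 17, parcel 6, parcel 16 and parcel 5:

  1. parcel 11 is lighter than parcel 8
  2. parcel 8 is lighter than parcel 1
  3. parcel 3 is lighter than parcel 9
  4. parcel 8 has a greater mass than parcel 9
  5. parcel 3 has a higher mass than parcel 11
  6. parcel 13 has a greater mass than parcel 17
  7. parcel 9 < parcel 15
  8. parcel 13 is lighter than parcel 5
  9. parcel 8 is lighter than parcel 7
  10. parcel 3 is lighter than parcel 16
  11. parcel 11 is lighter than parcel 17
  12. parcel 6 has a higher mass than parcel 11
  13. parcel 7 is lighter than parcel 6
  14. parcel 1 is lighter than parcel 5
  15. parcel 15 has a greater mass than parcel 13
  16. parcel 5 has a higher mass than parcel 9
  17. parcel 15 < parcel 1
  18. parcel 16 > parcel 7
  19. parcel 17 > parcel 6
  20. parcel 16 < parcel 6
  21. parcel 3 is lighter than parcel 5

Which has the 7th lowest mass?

Piecing the relations together gives one ordering: parcel 11 < parcel 3 < parcel 9 < parcel 8 < parcel 7 < parcel 16 < parcel 6 < parcel 17 < parcel 13 < parcel 15 < parcel 1 < parcel 5.
The 7th smallest is parcel 6.

parcel 6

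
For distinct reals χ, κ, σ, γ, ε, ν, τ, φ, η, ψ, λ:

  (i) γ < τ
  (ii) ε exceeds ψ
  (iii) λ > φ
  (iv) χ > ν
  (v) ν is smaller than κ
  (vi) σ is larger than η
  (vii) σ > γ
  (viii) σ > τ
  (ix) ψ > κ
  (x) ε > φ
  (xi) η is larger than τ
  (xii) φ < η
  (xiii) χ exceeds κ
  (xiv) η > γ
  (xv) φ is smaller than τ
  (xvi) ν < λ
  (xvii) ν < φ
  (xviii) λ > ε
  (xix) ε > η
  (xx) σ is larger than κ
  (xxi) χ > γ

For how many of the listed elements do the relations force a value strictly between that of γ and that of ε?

2

Chaining upward from γ reaches: χ, τ, η, σ, λ.
Chaining downward from ε reaches: ν, κ, φ, τ, η, ψ.
Strictly between γ and ε are those in both lists: τ, η — 2 elements.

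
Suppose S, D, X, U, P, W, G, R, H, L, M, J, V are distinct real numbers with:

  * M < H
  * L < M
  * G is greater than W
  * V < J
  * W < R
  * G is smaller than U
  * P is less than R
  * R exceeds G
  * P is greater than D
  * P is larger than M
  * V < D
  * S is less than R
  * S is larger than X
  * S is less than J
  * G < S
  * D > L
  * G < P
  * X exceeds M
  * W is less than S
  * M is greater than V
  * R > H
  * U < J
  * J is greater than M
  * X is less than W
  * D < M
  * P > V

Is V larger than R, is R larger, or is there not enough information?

The relevant relations are V < D; D < M; M < X; X < W; W < G; G < P; P < R.
Chaining these gives V < D < M < X < W < G < P < R.
So R is larger.

R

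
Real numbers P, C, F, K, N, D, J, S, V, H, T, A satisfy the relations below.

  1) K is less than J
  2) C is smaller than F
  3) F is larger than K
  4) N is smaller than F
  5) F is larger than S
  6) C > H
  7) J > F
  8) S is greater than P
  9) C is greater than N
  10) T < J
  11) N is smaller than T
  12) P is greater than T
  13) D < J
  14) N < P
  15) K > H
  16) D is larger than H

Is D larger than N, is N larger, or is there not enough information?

Following every chain through N: above N we get T, P, S, C, F, J.
D is not reached, and no chain runs the other way from D to N.
So the given relations leave the order of N and D undetermined.

undetermined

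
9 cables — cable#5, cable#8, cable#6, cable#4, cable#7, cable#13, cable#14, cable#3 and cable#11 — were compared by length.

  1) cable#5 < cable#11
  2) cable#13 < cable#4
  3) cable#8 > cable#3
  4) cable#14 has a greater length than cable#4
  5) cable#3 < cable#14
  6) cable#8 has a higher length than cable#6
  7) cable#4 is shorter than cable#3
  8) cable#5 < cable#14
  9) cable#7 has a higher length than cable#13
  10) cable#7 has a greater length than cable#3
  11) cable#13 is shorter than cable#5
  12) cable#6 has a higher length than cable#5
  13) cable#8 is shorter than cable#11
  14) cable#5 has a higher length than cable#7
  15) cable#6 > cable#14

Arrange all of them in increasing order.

cable#13 < cable#4 < cable#3 < cable#7 < cable#5 < cable#14 < cable#6 < cable#8 < cable#11

Each adjacent pair is fixed by a given relation: cable#13 < cable#4; cable#4 < cable#3; cable#3 < cable#7; cable#7 < cable#5; cable#5 < cable#14; cable#14 < cable#6; cable#6 < cable#8; cable#8 < cable#11. Chaining them end to end gives the full order.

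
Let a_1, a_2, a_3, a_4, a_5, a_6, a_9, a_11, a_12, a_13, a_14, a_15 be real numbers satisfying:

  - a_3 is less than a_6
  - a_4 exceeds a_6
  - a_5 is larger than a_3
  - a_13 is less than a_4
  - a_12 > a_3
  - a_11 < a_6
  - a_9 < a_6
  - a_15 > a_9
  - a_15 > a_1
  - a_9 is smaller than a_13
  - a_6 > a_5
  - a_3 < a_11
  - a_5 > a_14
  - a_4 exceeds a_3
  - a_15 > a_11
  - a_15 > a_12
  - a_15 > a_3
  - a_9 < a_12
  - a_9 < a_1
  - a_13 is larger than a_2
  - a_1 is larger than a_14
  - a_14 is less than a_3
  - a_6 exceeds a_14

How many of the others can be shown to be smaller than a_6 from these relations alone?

The elements the relations force below a_6 are a_14, a_3, a_9, a_5, a_11 — no chain reaches any other.
That is 5.

5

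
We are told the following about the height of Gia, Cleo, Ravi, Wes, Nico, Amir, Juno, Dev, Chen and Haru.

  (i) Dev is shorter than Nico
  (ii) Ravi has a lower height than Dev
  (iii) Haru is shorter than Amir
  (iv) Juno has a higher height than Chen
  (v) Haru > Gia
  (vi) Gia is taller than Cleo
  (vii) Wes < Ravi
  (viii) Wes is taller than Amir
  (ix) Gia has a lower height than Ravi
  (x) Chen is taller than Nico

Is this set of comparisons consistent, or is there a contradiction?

Every relation is compatible with Cleo < Gia < Haru < Amir < Wes < Ravi < Dev < Nico < Chen < Juno; the set is consistent.

consistent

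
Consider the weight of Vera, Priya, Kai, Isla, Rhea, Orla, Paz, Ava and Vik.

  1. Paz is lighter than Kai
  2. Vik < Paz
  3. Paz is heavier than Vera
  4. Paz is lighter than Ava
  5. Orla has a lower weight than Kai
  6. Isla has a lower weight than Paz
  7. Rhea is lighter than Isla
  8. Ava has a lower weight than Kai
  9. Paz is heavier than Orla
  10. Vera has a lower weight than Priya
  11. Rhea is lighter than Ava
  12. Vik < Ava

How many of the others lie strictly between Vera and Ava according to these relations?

1

Chaining upward from Vera reaches: Priya, Paz, Kai.
Chaining downward from Ava reaches: Rhea, Vik, Orla, Isla, Paz.
Strictly between Vera and Ava are those in both lists: Paz — 1 element.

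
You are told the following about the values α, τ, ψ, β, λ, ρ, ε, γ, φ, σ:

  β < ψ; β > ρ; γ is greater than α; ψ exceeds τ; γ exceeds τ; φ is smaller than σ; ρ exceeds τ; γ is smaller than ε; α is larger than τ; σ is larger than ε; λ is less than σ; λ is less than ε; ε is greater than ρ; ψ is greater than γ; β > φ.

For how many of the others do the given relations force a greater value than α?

4

Directly above α: γ.
One step further: ψ, ε (3 so far).
One step further: σ (4 so far).
No other element is forced above α by the given relations, so the count is 4.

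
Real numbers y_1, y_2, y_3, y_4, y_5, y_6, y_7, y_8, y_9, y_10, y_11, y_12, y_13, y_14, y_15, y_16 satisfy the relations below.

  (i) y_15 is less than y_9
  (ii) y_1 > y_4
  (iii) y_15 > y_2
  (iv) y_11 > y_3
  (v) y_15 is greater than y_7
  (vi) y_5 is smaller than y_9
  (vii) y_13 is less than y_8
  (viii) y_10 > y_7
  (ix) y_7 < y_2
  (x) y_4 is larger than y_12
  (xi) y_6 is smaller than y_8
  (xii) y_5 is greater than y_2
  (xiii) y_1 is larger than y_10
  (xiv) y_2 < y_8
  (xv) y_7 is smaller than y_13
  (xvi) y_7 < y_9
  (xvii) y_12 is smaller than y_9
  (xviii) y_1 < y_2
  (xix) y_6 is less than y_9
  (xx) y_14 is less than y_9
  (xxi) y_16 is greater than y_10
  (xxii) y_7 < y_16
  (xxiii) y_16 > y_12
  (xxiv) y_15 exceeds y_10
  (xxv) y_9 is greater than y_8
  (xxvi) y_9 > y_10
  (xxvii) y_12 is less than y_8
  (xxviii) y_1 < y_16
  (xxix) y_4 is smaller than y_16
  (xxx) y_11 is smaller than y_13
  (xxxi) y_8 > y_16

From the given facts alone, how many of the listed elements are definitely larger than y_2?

4

The elements the relations force above y_2 are y_5, y_15, y_8, y_9 — no chain reaches any other.
That is 4.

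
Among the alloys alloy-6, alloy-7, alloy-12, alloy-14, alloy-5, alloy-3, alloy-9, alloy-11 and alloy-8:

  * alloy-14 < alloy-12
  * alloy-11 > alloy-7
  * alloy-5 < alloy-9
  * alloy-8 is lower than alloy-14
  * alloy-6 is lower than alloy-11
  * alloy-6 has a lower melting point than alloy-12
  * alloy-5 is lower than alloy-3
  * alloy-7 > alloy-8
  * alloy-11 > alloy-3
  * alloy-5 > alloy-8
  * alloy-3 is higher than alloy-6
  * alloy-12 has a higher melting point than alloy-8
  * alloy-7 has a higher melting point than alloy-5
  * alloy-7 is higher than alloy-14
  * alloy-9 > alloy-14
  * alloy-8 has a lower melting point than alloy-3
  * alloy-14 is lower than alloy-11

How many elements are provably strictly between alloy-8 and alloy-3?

1

Chaining upward from alloy-8 reaches: alloy-14, alloy-5, alloy-7, alloy-9, alloy-11, alloy-12.
Chaining downward from alloy-3 reaches: alloy-5, alloy-6.
Strictly between alloy-8 and alloy-3 are those in both lists: alloy-5 — 1 element.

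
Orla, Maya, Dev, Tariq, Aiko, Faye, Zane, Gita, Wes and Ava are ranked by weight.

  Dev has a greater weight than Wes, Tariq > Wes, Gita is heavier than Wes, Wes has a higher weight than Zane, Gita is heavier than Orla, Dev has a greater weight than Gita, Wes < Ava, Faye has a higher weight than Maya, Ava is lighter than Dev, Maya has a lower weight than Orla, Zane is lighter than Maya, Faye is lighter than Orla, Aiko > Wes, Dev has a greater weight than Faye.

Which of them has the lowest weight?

Chaining upward from Zane: directly above it, Wes, Maya; then Ava, Faye, Tariq, Aiko, Orla, Gita, Dev.
That covers every other element, and nothing is given below Zane, so Zane is the lowest weight.

Zane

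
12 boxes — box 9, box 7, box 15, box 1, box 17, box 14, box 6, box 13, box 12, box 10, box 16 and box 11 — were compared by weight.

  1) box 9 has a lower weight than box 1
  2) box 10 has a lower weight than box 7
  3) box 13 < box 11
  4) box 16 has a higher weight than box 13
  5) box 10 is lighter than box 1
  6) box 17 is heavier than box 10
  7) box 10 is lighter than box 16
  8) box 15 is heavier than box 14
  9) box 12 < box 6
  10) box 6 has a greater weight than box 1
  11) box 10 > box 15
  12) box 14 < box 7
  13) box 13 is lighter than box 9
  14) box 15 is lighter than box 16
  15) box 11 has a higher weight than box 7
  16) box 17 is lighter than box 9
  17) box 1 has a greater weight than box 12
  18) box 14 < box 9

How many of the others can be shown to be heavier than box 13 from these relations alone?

5

The elements the relations force above box 13 are box 9, box 11, box 1, box 16, box 6 — no chain reaches any other.
That is 5.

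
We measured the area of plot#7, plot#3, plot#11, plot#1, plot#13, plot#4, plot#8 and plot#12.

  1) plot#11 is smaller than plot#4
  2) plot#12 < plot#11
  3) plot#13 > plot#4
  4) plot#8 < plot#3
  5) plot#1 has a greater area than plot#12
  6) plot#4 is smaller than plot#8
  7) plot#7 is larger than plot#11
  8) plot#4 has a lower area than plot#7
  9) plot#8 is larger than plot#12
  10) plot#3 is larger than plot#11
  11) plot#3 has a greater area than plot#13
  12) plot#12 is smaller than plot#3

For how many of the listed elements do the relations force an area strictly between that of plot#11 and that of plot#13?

The relations place plot#11 below plot#13. An element lies strictly between them when it is forced above plot#11 and also forced below plot#13.
Above plot#11: {plot#4, plot#8, plot#3, plot#7}. Below plot#13: {plot#12, plot#4}.
Intersection: {plot#4} — 1.

1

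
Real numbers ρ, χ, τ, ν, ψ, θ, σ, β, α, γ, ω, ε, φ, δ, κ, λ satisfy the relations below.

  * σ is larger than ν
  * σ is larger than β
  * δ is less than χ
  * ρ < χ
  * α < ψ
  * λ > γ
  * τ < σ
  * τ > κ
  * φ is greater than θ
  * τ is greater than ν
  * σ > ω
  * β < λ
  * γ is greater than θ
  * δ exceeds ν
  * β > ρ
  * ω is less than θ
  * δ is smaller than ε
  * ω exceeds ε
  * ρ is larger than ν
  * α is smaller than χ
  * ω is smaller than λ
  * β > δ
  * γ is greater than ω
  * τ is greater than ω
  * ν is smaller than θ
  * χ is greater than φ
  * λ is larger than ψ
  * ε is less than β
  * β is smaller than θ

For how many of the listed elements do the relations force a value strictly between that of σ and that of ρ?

Chaining upward from ρ reaches: β, θ, φ, γ, λ, χ.
Chaining downward from σ reaches: ν, δ, ε, β, ω, κ, τ.
Strictly between ρ and σ are those in both lists: β — 1 element.

1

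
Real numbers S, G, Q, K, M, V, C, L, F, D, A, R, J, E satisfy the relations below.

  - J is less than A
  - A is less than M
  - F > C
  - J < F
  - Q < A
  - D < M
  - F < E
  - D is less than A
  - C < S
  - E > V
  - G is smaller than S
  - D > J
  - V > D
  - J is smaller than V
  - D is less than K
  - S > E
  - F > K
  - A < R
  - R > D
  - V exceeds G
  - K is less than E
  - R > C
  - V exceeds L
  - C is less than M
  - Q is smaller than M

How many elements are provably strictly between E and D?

3

The relations place D below E. An element lies strictly between them when it is forced above D and also forced below E.
Above D: {K, A, M, R, F, V, S}. Below E: {J, C, K, G, F, L, V}.
Intersection: {K, F, V} — 3.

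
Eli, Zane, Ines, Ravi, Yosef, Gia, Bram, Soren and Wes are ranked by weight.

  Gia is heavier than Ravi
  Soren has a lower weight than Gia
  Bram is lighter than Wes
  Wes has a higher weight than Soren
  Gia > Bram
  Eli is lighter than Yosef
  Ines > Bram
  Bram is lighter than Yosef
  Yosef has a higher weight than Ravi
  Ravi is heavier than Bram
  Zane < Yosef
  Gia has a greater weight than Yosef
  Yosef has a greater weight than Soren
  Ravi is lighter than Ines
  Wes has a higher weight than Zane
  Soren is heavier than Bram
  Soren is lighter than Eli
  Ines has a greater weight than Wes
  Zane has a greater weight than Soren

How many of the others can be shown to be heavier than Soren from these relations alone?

6

From Soren the given relations immediately reach Zane, Wes, Eli, Yosef, Gia.
From those, Ines — 6 in total.
Nothing else is reachable above Soren; 6 in all.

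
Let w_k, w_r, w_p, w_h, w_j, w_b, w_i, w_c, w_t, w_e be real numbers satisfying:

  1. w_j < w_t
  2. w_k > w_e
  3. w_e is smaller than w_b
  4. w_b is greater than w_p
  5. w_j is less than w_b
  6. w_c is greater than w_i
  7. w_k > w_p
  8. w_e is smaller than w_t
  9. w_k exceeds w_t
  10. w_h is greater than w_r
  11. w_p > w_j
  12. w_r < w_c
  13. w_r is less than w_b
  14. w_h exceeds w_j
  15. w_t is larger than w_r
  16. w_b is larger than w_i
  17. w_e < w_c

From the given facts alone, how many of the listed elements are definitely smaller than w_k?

From w_k the given relations immediately reach w_p, w_e, w_t.
From those, w_j, w_r — 5 in total.
No other element is forced below w_k by the given relations, so the count is 5.

5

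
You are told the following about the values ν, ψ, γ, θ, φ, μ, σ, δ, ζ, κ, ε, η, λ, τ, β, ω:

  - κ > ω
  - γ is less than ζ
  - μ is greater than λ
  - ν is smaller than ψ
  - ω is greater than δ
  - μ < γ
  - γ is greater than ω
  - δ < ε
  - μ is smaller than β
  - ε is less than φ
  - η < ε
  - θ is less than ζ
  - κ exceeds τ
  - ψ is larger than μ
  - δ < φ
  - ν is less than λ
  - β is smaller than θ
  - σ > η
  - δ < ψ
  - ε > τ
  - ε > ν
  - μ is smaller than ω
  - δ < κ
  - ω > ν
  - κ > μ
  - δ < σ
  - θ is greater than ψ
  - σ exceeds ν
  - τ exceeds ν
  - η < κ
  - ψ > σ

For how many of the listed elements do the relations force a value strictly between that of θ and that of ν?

Chaining upward from ν reaches: λ, μ, σ, ω, ψ, β, γ, τ, ε, φ, ζ, κ.
Chaining downward from θ reaches: δ, η, λ, μ, σ, ψ, β.
Strictly between ν and θ are those in both lists: λ, μ, σ, ψ, β — 5 elements.

5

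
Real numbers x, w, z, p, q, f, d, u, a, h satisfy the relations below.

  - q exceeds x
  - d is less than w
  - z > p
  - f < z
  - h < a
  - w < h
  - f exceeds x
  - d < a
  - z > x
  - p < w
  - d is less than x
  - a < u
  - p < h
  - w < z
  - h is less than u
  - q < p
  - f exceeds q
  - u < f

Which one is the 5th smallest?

w

Chaining the given pairs: d < x < q < p < w < h < a < u < f < z.
The 5th smallest is w.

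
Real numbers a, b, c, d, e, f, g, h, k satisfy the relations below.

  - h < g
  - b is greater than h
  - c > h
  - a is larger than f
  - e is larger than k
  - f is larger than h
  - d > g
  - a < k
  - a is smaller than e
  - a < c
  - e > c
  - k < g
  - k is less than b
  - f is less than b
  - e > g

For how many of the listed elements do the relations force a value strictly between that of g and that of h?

3

The relations place h below g. An element lies strictly between them when it is forced above h and also forced below g.
Above h: {f, a, k, c, d, e, b}. Below g: {f, a, k}.
Intersection: {f, a, k} — 3.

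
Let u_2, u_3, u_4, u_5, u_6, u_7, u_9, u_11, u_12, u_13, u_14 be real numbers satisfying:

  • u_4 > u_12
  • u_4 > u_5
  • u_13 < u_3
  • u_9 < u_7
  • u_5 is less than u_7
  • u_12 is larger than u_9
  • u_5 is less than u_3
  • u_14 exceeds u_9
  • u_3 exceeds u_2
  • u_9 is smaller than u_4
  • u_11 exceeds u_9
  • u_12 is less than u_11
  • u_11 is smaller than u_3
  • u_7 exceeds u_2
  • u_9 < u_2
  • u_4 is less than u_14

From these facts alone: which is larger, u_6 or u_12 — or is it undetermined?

undetermined

Following every chain through u_6: nothing is chained to u_6.
u_12 is not reached, and no chain runs the other way from u_12 to u_6.
So the given relations leave the order of u_6 and u_12 undetermined.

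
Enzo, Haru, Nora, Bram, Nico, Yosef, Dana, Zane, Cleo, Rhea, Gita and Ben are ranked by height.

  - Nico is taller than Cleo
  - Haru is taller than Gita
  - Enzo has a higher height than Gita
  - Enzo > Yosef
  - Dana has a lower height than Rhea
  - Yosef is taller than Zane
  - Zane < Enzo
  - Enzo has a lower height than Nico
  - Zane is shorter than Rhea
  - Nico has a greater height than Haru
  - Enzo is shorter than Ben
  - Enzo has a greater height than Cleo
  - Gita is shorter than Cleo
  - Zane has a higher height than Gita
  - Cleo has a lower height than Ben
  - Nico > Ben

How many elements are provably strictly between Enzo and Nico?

1

The relations place Enzo below Nico. An element lies strictly between them when it is forced above Enzo and also forced below Nico.
Above Enzo: {Ben}. Below Nico: {Gita, Zane, Yosef, Cleo, Haru, Ben}.
Intersection: {Ben} — 1.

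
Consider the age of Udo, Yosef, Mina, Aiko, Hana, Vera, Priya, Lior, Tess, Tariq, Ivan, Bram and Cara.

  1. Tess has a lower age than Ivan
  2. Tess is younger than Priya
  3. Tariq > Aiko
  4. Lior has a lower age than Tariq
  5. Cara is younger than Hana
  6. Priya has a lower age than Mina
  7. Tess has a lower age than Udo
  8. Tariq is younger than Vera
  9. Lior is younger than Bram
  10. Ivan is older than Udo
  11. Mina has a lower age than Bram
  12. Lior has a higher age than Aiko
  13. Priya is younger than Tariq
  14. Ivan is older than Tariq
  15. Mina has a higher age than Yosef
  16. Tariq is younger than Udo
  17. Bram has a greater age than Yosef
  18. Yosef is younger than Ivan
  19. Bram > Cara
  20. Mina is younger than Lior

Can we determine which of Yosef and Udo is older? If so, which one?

Udo

Link the given pairs in sequence: Yosef < Mina; Mina < Lior; Lior < Tariq; Tariq < Udo.
Chaining these gives Yosef < Mina < Lior < Tariq < Udo.
So Udo is older.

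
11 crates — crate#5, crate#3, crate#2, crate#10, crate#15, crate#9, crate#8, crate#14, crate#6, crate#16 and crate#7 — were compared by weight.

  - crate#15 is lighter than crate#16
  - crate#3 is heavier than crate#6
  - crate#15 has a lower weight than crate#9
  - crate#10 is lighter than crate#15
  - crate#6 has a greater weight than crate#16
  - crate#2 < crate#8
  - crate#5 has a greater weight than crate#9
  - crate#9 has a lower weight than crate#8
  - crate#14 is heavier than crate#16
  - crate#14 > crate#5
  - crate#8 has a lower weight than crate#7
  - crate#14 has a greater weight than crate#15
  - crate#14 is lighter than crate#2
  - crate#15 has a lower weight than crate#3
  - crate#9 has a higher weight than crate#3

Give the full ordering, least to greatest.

crate#10 < crate#15 < crate#16 < crate#6 < crate#3 < crate#9 < crate#5 < crate#14 < crate#2 < crate#8 < crate#7

Each adjacent pair is fixed by a given relation: crate#10 < crate#15; crate#15 < crate#16; crate#16 < crate#6; crate#6 < crate#3; crate#3 < crate#9; crate#9 < crate#5; crate#5 < crate#14; crate#14 < crate#2; crate#2 < crate#8; crate#8 < crate#7. Chaining them end to end gives the full order.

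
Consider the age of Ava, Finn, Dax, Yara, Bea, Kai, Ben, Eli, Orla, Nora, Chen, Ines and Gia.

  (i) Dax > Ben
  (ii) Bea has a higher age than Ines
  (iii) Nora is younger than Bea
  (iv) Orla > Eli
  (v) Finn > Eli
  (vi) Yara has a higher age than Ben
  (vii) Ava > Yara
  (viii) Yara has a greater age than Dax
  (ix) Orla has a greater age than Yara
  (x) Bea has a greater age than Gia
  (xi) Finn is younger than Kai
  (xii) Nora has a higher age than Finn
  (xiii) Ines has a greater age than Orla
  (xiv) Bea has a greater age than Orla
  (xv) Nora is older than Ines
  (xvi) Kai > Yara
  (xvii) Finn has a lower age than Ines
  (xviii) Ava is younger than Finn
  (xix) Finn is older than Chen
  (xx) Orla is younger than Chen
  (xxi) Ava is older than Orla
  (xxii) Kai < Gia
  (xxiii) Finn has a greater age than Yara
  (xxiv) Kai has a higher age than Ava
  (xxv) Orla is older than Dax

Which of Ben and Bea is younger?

The relevant relations are Ben < Dax; Dax < Yara; Yara < Orla; Orla < Chen; Chen < Finn; Finn < Kai; Kai < Gia; Gia < Bea.
Chaining these gives Ben < Dax < Yara < Orla < Chen < Finn < Kai < Gia < Bea.
So Ben < Bea; Ben is the younger of the two.

Ben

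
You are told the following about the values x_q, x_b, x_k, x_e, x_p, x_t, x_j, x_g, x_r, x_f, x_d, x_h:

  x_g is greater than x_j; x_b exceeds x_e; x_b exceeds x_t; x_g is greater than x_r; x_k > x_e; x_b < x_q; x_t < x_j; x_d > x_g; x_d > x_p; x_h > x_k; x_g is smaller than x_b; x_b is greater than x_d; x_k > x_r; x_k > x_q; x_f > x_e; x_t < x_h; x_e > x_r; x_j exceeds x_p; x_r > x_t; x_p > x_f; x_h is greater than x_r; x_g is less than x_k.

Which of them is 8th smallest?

Piecing the relations together gives one ordering: x_t < x_r < x_e < x_f < x_p < x_j < x_g < x_d < x_b < x_q < x_k < x_h.
The 8th smallest is x_d.

x_d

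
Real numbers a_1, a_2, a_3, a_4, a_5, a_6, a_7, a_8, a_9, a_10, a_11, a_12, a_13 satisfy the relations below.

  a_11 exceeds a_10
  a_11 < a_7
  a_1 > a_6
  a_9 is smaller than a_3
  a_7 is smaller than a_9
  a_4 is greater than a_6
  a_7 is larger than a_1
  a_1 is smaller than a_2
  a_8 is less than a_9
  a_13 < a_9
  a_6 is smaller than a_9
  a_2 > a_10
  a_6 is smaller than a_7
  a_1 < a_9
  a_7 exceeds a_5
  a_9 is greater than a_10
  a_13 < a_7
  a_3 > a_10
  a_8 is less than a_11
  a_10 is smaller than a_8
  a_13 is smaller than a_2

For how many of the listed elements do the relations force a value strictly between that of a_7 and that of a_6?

The relations place a_6 below a_7. An element lies strictly between them when it is forced above a_6 and also forced below a_7.
Above a_6: {a_1, a_2, a_9, a_4, a_3}. Below a_7: {a_13, a_10, a_1, a_8, a_11, a_5}.
Intersection: {a_1} — 1.

1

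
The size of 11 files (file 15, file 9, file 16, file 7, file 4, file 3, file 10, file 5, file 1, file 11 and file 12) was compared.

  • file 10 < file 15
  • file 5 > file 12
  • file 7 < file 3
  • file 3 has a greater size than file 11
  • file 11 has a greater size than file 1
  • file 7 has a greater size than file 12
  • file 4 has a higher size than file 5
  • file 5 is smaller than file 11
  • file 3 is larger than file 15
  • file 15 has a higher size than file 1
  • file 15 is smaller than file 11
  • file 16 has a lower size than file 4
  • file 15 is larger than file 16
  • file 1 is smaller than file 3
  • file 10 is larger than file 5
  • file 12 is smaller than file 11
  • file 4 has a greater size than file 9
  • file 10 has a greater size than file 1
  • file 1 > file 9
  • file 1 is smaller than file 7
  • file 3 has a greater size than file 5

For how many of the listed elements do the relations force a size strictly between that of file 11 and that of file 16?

1

The relations place file 16 below file 11. An element lies strictly between them when it is forced above file 16 and also forced below file 11.
Above file 16: {file 15, file 4, file 3}. Below file 11: {file 9, file 12, file 1, file 5, file 10, file 15}.
Intersection: {file 15} — 1.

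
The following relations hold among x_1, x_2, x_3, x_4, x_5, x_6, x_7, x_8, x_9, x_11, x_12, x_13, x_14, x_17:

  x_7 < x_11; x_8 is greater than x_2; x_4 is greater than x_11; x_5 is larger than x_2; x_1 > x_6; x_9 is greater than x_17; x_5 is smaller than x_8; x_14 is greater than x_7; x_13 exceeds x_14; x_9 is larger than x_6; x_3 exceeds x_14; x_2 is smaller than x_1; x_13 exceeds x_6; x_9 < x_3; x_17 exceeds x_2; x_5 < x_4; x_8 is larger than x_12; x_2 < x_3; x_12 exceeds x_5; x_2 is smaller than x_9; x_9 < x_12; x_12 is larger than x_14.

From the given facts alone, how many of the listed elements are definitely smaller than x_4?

4

Directly below x_4: x_5, x_11.
One step further: x_7, x_2 (4 so far).
No other element is forced below x_4 by the given relations, so the count is 4.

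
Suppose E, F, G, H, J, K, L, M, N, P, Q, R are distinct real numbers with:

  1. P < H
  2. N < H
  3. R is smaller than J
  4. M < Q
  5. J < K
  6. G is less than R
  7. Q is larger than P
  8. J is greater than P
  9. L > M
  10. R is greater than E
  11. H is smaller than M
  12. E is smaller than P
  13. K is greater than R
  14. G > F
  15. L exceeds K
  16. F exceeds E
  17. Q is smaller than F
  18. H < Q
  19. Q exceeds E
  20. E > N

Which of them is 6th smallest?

Piecing the relations together gives one ordering: N < E < P < H < M < Q < F < G < R < J < K < L.
Counting 6 from the smallest end gives Q.

Q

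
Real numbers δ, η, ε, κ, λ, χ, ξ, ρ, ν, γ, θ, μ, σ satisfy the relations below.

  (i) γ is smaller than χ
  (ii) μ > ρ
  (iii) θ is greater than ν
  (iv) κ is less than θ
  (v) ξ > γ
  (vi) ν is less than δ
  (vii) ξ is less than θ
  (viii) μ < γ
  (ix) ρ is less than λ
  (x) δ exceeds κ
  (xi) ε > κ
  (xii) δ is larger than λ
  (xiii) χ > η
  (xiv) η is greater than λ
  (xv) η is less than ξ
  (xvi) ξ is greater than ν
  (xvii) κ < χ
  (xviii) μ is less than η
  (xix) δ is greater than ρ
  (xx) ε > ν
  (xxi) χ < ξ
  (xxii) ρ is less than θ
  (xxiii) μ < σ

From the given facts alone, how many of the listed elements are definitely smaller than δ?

From δ the given relations immediately reach κ, ρ, λ, ν.
No other element is forced below δ by the given relations, so the count is 4.

4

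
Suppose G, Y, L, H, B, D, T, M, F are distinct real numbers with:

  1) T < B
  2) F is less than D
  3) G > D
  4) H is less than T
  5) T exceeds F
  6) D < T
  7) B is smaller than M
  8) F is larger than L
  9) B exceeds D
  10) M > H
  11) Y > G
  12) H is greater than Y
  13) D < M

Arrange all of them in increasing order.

Nothing is placed below L, so it is least; from there L < F; F < D; D < G; G < Y; Y < H; H < T; T < B; B < M, each given directly.

L < F < D < G < Y < H < T < B < M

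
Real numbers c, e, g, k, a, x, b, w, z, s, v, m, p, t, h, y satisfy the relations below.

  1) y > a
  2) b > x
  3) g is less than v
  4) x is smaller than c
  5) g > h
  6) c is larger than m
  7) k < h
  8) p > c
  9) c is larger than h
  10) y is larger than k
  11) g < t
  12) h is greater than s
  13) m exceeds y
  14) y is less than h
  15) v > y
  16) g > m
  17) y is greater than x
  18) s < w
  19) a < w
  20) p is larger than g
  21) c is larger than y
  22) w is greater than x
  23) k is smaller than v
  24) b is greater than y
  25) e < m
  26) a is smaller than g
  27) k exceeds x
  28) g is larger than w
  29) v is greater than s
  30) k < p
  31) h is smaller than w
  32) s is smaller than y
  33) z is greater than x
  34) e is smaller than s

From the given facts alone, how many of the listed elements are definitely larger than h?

6

From h the given relations immediately reach w, g, c.
From those, t, v, p — 6 in total.
No other element is forced above h by the given relations, so the count is 6.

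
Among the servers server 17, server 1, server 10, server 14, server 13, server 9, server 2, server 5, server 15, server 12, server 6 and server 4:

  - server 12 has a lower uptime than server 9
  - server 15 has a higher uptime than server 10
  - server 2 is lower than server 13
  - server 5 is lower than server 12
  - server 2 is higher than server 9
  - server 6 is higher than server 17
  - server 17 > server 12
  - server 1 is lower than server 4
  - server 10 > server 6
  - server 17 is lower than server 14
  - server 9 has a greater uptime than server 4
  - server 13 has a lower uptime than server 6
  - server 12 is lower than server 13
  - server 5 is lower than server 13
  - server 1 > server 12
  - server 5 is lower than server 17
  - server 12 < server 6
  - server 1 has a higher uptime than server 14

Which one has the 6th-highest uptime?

server 9

Chaining the given pairs: server 5 < server 12 < server 17 < server 14 < server 1 < server 4 < server 9 < server 2 < server 13 < server 6 < server 10 < server 15.
The 6th largest is server 9.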